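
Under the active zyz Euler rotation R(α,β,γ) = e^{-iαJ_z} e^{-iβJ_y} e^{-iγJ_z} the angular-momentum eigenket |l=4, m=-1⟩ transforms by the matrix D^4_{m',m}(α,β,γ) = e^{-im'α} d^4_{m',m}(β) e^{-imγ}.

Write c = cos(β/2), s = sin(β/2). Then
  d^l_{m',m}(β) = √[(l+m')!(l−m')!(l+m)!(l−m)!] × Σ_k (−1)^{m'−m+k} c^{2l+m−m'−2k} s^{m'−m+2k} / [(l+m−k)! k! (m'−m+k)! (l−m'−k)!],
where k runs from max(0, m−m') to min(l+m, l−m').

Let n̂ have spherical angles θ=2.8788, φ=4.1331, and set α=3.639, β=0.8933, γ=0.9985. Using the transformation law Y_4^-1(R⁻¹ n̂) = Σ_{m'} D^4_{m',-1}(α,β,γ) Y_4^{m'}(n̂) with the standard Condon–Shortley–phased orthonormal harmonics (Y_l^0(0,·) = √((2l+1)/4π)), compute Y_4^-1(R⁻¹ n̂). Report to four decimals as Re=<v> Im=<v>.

Need the full column D^4_{m',-1} for m'=−4..4 at α=3.639, β=0.8933, γ=0.9985.
cos(β/2)=0.901899, sin(β/2)=0.431947
d^4_{-4,-1}: single k=3 term ⇒ +0.359894;  D = -0.355664+0.055014i
d^4_{-3,-1}: k∈[2..3] ⇒ +0.797037 -0.304699 = +0.492338;  D = +0.391682-0.298297i
d^4_{-2,-1}: k∈[1..3] ⇒ +0.889554 -1.020203 +0.156005 = +0.025357;  D = -0.010398+0.023127i
d^4_{-1,-1}: k∈[0..3] ⇒ +0.437788 -1.506258 +0.690993 -0.052832 = -0.430309;  D = +0.032195+0.429103i
d^4_{0,-1}: k∈[0..3] ⇒ -0.937672 +1.290465 -0.295999 +0.011316 = +0.068110;  D = +0.036886+0.057257i
d^4_{1,-1}: k∈[0..3] ⇒ +1.004172 -0.690993 +0.079248 -0.001212 = +0.391215;  D = -0.343119-0.187934i
d^4_{2,-1}: k∈[0..2] ⇒ -0.680135 +0.234008 -0.010735 = -0.456862;  D = -0.456859-0.001684i
d^4_{3,-1}: k∈[0..1] ⇒ +0.304699 -0.041934 = +0.262765;  D = -0.231384+0.124526i
d^4_{4,-1}: single k=0 term ⇒ -0.082550;  D = -0.045217+0.069065i
Y_4^{m'}(θ=2.8788,φ=4.1331) and Σ D·Y over m':
  (-0.3557+0.0550i)·(-0.0014+0.0015i)  (+0.3917-0.2983i)·(-0.0209-0.0035i)  (-0.0104+0.0231i)·(-0.0500-0.1143i)  (+0.0322+0.4291i)·(+0.2292-0.3503i)  (+0.0369+0.0573i)·(+0.5776+0.0000i)  (-0.3431-0.1879i)·(-0.2292-0.3503i)  (-0.4569-0.0017i)·(-0.0500+0.1143i)  (-0.2314+0.1245i)·(+0.0209-0.0035i)  (-0.0452+0.0691i)·(-0.0014-0.0015i)
Y_4^-1(R⁻¹ n̂) = +0.204949+0.238939i

Re=0.2049 Im=0.2389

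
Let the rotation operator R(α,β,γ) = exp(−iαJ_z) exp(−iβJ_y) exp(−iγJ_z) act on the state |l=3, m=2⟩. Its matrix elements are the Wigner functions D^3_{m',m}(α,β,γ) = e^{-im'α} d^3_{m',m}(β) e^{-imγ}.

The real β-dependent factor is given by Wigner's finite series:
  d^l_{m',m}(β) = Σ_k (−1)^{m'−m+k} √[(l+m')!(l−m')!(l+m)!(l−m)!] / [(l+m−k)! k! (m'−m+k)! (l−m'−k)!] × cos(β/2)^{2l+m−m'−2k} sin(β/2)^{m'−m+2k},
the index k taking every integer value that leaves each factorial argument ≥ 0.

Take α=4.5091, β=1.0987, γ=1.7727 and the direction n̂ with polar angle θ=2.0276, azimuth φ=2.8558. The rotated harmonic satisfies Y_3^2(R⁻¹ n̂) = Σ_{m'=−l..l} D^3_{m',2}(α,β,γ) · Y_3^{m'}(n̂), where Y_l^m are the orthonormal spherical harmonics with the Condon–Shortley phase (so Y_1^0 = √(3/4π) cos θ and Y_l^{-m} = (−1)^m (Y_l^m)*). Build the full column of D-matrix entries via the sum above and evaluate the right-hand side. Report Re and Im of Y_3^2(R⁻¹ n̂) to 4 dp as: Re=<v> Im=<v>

Need the full column D^3_{m',2} for m'=−3..3 at α=4.5091, β=1.0987, γ=1.7727.
cos(β/2)=0.852864, sin(β/2)=0.522133
d^3_{-3,2}: single k=5 term ⇒ +0.081070;  D = -0.068811-0.042865i
d^3_{-2,2}: k∈[4..5] ⇒ +0.270305 -0.020262 = +0.250043;  D = +0.172334-0.181169i
d^3_{-1,2}: k∈[3..4] ⇒ +0.558487 -0.104661 = +0.453826;  D = +0.258901+0.372731i
d^3_{0,2}: k∈[2..3] ⇒ +0.790027 -0.296104 = +0.493923;  D = -0.454198+0.194073i
d^3_{1,2}: k∈[1..2] ⇒ +0.745041 -0.558487 = +0.186554;  D = -0.037157-0.182817i
d^3_{2,2}: k∈[0..1] ⇒ +0.384839 -0.721193 = -0.336354;  D = -0.336353-0.000932i
d^3_{3,2}: single k=0 term ⇒ -0.577106;  D = +0.118079-0.564898i
Y_3^{m'}(θ=2.0276,φ=2.8558) and Σ D·Y over m':
  (-0.0688-0.0429i)·(-0.1974-0.2280i)  (+0.1723-0.1812i)·(-0.3054-0.1964i)  (+0.2589+0.3727i)·(+0.0076+0.0022i)  (-0.4542+0.1941i)·(+0.3337+0.0000i)  (-0.0372-0.1828i)·(-0.0076+0.0022i)  (-0.3364-0.0009i)·(-0.3054+0.1964i)  (+0.1181-0.5649i)·(+0.1974-0.2280i)
Y_3^2(R⁻¹ n̂) = -0.236765-0.089111i

Re=-0.2368 Im=-0.0891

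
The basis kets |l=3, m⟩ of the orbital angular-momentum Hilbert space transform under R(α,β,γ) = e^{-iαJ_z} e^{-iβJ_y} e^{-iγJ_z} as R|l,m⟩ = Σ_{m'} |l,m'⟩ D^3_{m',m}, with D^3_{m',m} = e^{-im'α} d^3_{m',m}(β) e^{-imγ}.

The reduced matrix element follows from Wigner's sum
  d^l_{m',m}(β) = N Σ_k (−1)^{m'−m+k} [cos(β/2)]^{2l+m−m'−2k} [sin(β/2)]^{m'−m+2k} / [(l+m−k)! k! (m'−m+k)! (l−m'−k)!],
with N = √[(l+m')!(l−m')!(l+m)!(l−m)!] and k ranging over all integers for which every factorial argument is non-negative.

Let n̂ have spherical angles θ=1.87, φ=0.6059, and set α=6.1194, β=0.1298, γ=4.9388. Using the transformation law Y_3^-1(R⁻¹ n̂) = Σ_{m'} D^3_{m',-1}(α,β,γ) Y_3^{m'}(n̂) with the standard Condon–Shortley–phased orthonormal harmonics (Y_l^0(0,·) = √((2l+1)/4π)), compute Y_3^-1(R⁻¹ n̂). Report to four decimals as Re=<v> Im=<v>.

Need the full column D^3_{m',-1} for m'=−3..3 at α=6.1194, β=0.1298, γ=4.9388.
cos(β/2)=0.997895, sin(β/2)=0.064854
d^3_{-3,-1}: single k=2 term ⇒ +0.016153;  D = -0.004230-0.015590i
d^3_{-2,-1}: k∈[1..2] ⇒ +0.202938 -0.001714 = +0.201224;  D = -0.020321-0.200195i
d^3_{-1,-1}: k∈[0..2] ⇒ +0.987435 -0.033366 +0.000106 = +0.954174;  D = +0.059717-0.952304i
d^3_{0,-1}: k∈[0..2] ⇒ -0.222307 +0.002817 -0.000004 = -0.219494;  D = -0.049272+0.213893i
d^3_{1,-1}: k∈[0..2] ⇒ +0.025025 -0.000141 +0.000000 = +0.024884;  D = +0.009465-0.023013i
d^3_{2,-1}: k∈[0..1] ⇒ -0.001714 +0.000004 = -0.001711;  D = -0.000900+0.001455i
d^3_{3,-1}: single k=0 term ⇒ +0.000068;  D = +0.000045-0.000051i
Y_3^{m'}(θ=1.87,φ=0.6059) and Σ D·Y over m':
  (-0.0042-0.0156i)·(-0.0890-0.3530i)  (-0.0203-0.2002i)·(-0.0966+0.2575i)  (+0.0597-0.9523i)·(-0.1436+0.0995i)  (-0.0493+0.2139i)·(+0.2822+0.0000i)  (+0.0095-0.0230i)·(+0.1436+0.0995i)  (-0.0009+0.0015i)·(-0.0966-0.2575i)  (+0.0000-0.0001i)·(+0.0890-0.3530i)
Y_3^-1(R⁻¹ n̂) = +0.124738+0.217729i

Re=0.1247 Im=0.2177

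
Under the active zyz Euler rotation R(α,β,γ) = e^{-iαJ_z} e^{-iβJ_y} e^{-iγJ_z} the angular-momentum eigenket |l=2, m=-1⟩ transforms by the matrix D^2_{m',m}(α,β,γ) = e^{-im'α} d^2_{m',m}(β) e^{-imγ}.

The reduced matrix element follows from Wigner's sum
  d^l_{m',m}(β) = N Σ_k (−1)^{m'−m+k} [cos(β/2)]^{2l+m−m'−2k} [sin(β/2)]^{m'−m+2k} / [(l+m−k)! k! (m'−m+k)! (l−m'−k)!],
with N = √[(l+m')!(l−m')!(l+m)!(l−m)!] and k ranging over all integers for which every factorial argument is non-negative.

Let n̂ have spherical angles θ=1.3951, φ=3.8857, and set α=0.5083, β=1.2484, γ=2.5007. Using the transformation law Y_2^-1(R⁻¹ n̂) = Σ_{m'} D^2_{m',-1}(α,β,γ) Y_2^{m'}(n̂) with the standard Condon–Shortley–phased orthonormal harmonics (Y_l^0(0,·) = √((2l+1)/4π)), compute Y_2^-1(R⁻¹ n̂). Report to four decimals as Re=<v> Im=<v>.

Need the full column D^2_{m',-1} for m'=−2..2 at α=0.5083, β=1.2484, γ=2.5007.
cos(β/2)=0.811431, sin(β/2)=0.584448
d^2_{-2,-1}: single k=1 term ⇒ +0.624498;  D = -0.580938-0.229147i
d^2_{-1,-1}: k∈[0..1] ⇒ +0.433517 -0.674709 = -0.241192;  D = +0.239075-0.031887i
d^2_{0,-1}: k∈[0..1] ⇒ -0.764850 +0.396794 = -0.368056;  D = +0.295020-0.220065i
d^2_{1,-1}: k∈[0..1] ⇒ +0.674709 -0.116677 = +0.558032;  D = -0.228360+0.509168i
d^2_{2,-1}: single k=0 term ⇒ -0.323981;  D = -0.028053-0.322764i
Y_2^{m'}(θ=1.3951,φ=3.8857) and Σ D·Y over m':
  (-0.5809-0.2291i)·(+0.0309-0.3732i)  (+0.2391-0.0319i)·(-0.0978+0.0901i)  (+0.2950-0.2201i)·(-0.2865+0.0000i)  (-0.2284+0.5092i)·(+0.0978+0.0901i)  (-0.0281-0.3228i)·(+0.0309+0.3732i)
Y_2^-1(R⁻¹ n̂) = -0.157096+0.306220i

Re=-0.1571 Im=0.3062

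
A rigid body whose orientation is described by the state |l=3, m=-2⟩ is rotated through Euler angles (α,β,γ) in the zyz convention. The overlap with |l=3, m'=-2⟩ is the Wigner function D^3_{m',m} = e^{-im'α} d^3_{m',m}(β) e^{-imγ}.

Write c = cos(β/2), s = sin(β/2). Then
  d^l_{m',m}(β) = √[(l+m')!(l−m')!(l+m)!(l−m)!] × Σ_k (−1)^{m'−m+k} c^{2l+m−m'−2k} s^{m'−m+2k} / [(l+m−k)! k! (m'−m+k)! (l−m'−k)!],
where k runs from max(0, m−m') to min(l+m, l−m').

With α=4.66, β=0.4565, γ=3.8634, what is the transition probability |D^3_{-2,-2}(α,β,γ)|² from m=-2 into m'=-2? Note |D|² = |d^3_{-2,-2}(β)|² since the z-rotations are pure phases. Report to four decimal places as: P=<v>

P=0.3890

First d^3_{-2,-2}(β=0.4565), then the phase factors e^{-i(-2)α} and e^{-i(-2)γ}:
Half-angle: c=0.974064, s=0.226273. N=√(1·120·1·120)=120.000000
k: max(0,(-2)−(-2))=0 … min(3+(-2),3−(-2))=1
  k=0: (−1)^0·120.0000/(120)·0.9741^6·0.2263^0 = +0.854131
  k=1: (−1)^1·120.0000/(24)·0.9741^4·0.2263^2 = -0.230455
d^3_{-2,-2}(0.4565) = +0.854131 -0.230455 = +0.623676
|D^3_{-2,-2}|² = |d^3_{-2,-2}(β)|² = (+0.623676)² = 0.388972 (the z-rotation phases have unit modulus)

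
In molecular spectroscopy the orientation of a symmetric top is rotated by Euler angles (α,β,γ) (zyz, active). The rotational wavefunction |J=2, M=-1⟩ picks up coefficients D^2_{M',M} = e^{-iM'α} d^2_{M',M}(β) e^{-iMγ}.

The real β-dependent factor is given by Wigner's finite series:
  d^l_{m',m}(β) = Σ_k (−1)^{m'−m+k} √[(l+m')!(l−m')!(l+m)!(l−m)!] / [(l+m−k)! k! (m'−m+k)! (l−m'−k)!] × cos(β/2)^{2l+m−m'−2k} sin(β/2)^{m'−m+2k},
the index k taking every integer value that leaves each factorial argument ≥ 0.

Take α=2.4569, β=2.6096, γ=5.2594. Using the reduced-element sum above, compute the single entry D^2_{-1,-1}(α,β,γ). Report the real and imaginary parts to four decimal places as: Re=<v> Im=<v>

Split into d^2_{-1,-1}(β=2.6096) × two z-phases.
Half-angle: c=0.262871, s=0.964831. N=√(1·6·1·6)=6.000000
k∈{0,1} keeps every argument non-negative
  k=0: (−1)^0·6.0000/(6)·0.2629^4·0.9648^0 = +0.004775
  k=1: (−1)^1·6.0000/(2)·0.2629^2·0.9648^2 = -0.192978
d^2_{-1,-1}(2.6096) = +0.004775 -0.192978 = -0.188203
D = (-0.774613+0.632435i)·(-0.188203)·(+0.520137-0.854083i) = -0.025830-0.186422i

Re=-0.0258 Im=-0.1864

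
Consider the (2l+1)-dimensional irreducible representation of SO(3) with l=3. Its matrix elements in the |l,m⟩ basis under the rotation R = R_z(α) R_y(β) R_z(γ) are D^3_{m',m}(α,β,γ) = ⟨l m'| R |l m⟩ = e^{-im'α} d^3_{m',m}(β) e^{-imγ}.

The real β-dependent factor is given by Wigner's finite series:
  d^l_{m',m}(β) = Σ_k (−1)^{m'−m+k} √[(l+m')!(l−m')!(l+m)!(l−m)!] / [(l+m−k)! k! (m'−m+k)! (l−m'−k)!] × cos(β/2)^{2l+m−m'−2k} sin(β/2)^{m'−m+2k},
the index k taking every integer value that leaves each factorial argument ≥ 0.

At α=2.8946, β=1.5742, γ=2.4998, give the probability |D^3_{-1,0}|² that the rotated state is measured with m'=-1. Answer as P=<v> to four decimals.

P=0.1875

Split into d^3_{-1,0}(β=1.5742) × two z-phases.
c=cos(1.5742/2)=0.705902, s=sin(1.5742/2)=0.708309; N=√[2·24·6·6]=41.569219
The bounds max(0,m−m')=1 and min(l+m,l−m')=3 give 3 terms
  k=1: (−1)^0·41.5692/(12)·0.7059^5·0.7083^1 = +0.430068
  k=2: (−1)^1·41.5692/(4)·0.7059^3·0.7083^3 = -1.299016
  k=3: (−1)^2·41.5692/(12)·0.7059^1·0.7083^5 = +0.435963
d^3_{-1,0}(1.5742) = +0.430068 -1.299016 +0.435963 = -0.432985
|D^3_{-1,0}|² = |d^3_{-1,0}(β)|² = (-0.432985)² = 0.187476 (the z-rotation phases have unit modulus)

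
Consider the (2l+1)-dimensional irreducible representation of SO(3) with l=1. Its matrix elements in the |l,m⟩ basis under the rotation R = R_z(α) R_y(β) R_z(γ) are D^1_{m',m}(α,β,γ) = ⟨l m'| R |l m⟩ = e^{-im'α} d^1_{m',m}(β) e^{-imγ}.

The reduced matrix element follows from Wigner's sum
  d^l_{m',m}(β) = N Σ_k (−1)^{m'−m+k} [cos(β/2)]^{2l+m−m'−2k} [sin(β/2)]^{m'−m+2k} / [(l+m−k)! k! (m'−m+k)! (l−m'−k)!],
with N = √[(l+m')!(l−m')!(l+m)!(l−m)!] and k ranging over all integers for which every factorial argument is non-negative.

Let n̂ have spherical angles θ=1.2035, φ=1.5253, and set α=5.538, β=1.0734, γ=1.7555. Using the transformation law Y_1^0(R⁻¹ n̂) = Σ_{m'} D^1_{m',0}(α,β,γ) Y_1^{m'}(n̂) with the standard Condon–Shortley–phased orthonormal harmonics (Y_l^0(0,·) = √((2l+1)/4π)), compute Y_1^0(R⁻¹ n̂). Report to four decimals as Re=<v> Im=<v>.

Re=-0.1744 Im=0.0000

Need the full column D^1_{m',0} for m'=−1..1 at α=5.538, β=1.0734, γ=1.7555.
cos(β/2)=0.859401, sin(β/2)=0.511303
d^1_{-1,0}: single k=1 term ⇒ +0.621425;  D = +0.456724-0.421393i
d^1_{0,0}: k∈[0..1] ⇒ +0.738569 -0.261431 = +0.477139;  D = +0.477139+0.000000i
d^1_{1,0}: single k=0 term ⇒ -0.621425;  D = -0.456724-0.421393i
Y_1^{m'}(θ=1.2035,φ=1.5253) and Σ D·Y over m':
  (+0.4567-0.4214i)·(+0.0147-0.3221i)  (+0.4771+0.0000i)·(+0.1755+0.0000i)  (-0.4567-0.4214i)·(-0.0147-0.3221i)
Y_1^0(R⁻¹ n̂) = -0.174364+0.000000i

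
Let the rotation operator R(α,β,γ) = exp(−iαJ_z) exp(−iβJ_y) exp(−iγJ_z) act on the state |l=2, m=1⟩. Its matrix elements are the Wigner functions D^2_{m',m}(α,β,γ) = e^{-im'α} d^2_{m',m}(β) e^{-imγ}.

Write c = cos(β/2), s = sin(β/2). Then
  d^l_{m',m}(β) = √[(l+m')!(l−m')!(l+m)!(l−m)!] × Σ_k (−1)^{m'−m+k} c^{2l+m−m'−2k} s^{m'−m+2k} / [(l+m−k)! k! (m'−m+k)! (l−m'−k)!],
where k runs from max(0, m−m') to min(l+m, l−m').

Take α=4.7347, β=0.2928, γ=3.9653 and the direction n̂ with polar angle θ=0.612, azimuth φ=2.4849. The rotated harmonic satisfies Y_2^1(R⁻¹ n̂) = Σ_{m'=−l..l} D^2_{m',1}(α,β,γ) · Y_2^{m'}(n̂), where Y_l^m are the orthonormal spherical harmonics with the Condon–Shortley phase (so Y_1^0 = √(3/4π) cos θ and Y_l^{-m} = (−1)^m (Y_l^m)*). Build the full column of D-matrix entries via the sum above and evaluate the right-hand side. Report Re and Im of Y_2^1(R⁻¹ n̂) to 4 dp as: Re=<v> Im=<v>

Need the full column D^2_{m',1} for m'=−2..2 at α=4.7347, β=0.2928, γ=3.9653.
cos(β/2)=0.989303, sin(β/2)=0.145878
d^2_{-2,1}: single k=3 term ⇒ +0.006142;  D = +0.004371-0.004316i
d^2_{-1,1}: k∈[2..3] ⇒ +0.062482 -0.000453 = +0.062029;  D = +0.044557+0.043154i
d^2_{0,1}: k∈[1..2] ⇒ +0.345981 -0.007523 = +0.338458;  D = -0.229984+0.248316i
d^2_{1,1}: k∈[0..1] ⇒ +0.957892 -0.062482 = +0.895410;  D = -0.670346-0.593629i
d^2_{2,1}: single k=0 term ⇒ -0.282492;  D = -0.182519+0.215612i
Y_2^{m'}(θ=0.612,φ=2.4849) and Σ D·Y over m':
  (+0.0044-0.0043i)·(+0.0325+0.1233i)  (+0.0446+0.0432i)·(-0.2877-0.2218i)  (-0.2300+0.2483i)·(+0.3185+0.0000i)  (-0.6703-0.5936i)·(+0.2877-0.2218i)  (-0.1825+0.2156i)·(+0.0325-0.1233i)
Y_2^1(R⁻¹ n̂) = -0.379693+0.064558i

Re=-0.3797 Im=0.0646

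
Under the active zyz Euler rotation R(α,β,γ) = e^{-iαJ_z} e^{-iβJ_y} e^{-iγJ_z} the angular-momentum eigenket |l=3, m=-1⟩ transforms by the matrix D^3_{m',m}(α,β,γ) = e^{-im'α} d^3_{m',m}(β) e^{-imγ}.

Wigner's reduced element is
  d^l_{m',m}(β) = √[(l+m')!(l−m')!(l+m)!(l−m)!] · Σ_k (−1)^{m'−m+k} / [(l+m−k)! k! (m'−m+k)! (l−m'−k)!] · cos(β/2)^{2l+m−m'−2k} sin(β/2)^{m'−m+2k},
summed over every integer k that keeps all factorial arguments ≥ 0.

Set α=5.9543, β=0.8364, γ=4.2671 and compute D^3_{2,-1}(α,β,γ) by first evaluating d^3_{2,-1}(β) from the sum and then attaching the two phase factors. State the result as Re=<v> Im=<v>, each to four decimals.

Re=-0.0614 Im=0.2848

D^3_{2,-1}(5.9543,0.8364,4.2671) = e^{-i·2·5.9543}·d^3_{2,-1}(0.8364)·e^{-i·-1·4.2671}. Compute d first:
Half-angle: c=0.913821, s=0.406116. N=√(120·1·2·24)=75.894664
Admissible k: 0..1 (factorial args all ≥0)
  k=0: (−1)^3·75.8947/(12)·0.9138^3·0.4061^3 = -0.323270
  k=1: (−1)^4·75.8947/(24)·0.9138^1·0.4061^5 = +0.031924
d^3_{2,-1}(0.8364) = -0.323270 +0.031924 = -0.291346
Attach z-rotation phases: D = e^{-i(2)(5.9543)}·(-0.291346)·e^{-i(-1)(4.2671)} = -0.061441+0.284794i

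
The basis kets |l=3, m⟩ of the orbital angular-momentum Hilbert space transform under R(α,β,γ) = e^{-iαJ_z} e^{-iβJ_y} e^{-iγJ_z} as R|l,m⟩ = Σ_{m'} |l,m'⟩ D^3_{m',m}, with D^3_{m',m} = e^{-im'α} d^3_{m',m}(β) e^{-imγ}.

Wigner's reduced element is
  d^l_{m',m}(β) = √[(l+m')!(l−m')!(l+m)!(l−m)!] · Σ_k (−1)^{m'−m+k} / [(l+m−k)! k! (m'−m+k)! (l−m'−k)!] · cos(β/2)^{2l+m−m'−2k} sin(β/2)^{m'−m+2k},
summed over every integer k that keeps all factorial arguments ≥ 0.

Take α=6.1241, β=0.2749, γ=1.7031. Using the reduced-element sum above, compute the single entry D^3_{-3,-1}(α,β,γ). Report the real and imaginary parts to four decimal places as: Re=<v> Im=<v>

Re=0.0237 Im=0.0659

Split into d^3_{-3,-1}(β=0.2749) × two z-phases.
With c≡cos(β/2)=0.990569 and s≡sin(β/2)=0.137018, N=[1·720·2·24]^{1/2}=185.903201
k∈{2} keeps every argument non-negative
  k=2: (−1)^0·185.9032/(48)·0.9906^4·0.1370^2 = +0.070006
d^3_{-3,-1}(0.2749) = +0.070006
Phases: e^{-i·(-3)·6.1241}=+0.888259-0.459343i, e^{-i·(-1)·1.7031}=-0.131918+0.991261i ⇒ D=+0.023673+0.065882i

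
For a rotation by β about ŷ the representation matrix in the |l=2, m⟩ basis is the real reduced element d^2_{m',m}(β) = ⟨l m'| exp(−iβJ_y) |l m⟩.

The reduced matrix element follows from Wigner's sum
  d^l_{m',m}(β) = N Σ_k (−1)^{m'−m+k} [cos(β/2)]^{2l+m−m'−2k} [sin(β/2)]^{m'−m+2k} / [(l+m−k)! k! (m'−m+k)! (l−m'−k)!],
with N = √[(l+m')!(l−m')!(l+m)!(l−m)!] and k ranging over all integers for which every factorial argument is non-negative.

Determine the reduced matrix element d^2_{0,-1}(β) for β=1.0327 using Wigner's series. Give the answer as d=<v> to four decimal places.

d=-0.5390

d^2_{0,-1}(β=1.0327) via Wigner's sum:
Half-angle: c=0.869627, s=0.493709. N=√(2·2·1·6)=4.898979
k∈{0,1} keeps every argument non-negative
  k=0: (−1)^1·4.8990/(2)·0.8696^3·0.4937^1 = -0.795327
  k=1: (−1)^2·4.8990/(2)·0.8696^1·0.4937^3 = +0.256344
d^2_{0,-1}(1.0327) = -0.795327 +0.256344 = -0.538984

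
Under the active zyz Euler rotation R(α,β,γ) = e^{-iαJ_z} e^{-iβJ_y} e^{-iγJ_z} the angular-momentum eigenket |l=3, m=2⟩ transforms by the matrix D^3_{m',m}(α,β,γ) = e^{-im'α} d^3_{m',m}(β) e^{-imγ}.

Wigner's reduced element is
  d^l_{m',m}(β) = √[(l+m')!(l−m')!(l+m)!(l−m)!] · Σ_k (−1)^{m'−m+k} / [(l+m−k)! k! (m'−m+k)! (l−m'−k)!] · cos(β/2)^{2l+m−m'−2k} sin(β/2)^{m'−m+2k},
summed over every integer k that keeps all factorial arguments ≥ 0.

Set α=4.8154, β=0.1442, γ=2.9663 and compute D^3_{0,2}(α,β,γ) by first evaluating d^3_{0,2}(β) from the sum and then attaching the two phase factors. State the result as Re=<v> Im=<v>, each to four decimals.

Re=0.0263 Im=0.0096

D^3_{0,2}(4.8154,0.1442,2.9663) = e^{-i·0·4.8154}·d^3_{0,2}(0.1442)·e^{-i·2·2.9663}. Compute d first:
Half-angle: c=0.997402, s=0.072038. N=√(6·6·120·1)=65.726707
The bounds max(0,m−m')=2 and min(l+m,l−m')=3 give 2 terms
  k=2: (−1)^0·65.7267/(12)·0.9974^4·0.0720^2 = +0.028129
  k=3: (−1)^1·65.7267/(12)·0.9974^2·0.0720^4 = -0.000147
d^3_{0,2}(0.1442) = +0.028129 -0.000147 = +0.027983
Phases: e^{-i·(0)·4.8154}=+1.000000+0.000000i, e^{-i·(2)·2.9663}=+0.939172+0.343448i ⇒ D=+0.026280+0.009611i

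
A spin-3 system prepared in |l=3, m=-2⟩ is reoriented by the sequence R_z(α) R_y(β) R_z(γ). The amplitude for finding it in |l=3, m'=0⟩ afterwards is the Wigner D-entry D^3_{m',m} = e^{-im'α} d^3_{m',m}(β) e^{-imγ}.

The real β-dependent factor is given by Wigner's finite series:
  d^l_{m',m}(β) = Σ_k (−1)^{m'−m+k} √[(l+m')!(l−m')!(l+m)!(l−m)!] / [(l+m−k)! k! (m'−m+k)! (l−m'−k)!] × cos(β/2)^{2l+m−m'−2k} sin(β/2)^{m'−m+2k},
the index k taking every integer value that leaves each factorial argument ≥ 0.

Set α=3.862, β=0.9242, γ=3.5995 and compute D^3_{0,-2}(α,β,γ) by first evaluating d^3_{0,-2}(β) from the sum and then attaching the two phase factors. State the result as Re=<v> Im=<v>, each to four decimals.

Re=0.3201 Im=0.4168

First d^3_{0,-2}(β=0.9242), then the phase factors e^{-i(0)α} and e^{-i(-2)γ}:
Half-angle: c=0.895118, s=0.445829. N=√(6·6·1·120)=65.726707
k: max(0,(-2)−(0))=0 … min(3+(-2),3−(0))=1
  k=0: (−1)^2·65.7267/(12)·0.8951^4·0.4458^2 = +0.698906
  k=1: (−1)^3·65.7267/(12)·0.8951^2·0.4458^4 = -0.173378
d^3_{0,-2}(0.9242) = +0.698906 -0.173378 = +0.525528
Attach z-rotation phases: D = e^{-i(0)(3.862)}·(+0.525528)·e^{-i(-2)(3.5995)} = +0.320122+0.416774i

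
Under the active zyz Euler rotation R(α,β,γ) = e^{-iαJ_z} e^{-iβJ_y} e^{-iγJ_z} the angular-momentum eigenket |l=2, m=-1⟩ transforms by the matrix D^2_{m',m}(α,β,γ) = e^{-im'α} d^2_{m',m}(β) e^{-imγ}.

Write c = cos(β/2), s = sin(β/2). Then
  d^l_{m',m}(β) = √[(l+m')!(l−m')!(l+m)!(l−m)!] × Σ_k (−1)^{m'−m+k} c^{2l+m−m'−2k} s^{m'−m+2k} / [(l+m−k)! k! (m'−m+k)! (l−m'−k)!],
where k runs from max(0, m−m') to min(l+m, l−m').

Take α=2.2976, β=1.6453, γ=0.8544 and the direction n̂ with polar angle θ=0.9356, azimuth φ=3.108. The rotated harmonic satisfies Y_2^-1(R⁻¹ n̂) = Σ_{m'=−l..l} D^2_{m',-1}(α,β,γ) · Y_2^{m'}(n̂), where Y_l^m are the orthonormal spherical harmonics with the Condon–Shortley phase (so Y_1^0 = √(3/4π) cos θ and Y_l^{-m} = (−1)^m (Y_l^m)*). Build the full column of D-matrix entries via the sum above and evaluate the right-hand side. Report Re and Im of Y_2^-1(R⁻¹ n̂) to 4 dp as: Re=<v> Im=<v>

Need the full column D^2_{m',-1} for m'=−2..2 at α=2.2976, β=1.6453, γ=0.8544.
cos(β/2)=0.680281, sin(β/2)=0.732951
d^2_{-2,-1}: single k=1 term ⇒ +0.461499;  D = +0.310231-0.341669i
d^2_{-1,-1}: k∈[0..1] ⇒ +0.214168 -0.745845 = -0.531677;  D = +0.531648+0.005533i
d^2_{0,-1}: k∈[0..1] ⇒ -0.565218 +0.656129 = +0.090911;  D = +0.059698+0.068563i
d^2_{1,-1}: k∈[0..1] ⇒ +0.745845 -0.288603 = +0.457242;  D = +0.058184-0.453525i
d^2_{2,-1}: single k=0 term ⇒ -0.535727;  D = +0.442394-0.302144i
Y_2^{m'}(θ=0.9356,φ=3.108) and Σ D·Y over m':
  (+0.3102-0.3417i)·(+0.2497+0.0168i)  (+0.5316+0.0055i)·(-0.3688-0.0124i)  (+0.0597+0.0686i)·(+0.0177+0.0000i)  (+0.0582-0.4535i)·(+0.3688-0.0124i)  (+0.4424-0.3021i)·(+0.2497-0.0168i)
Y_2^-1(R⁻¹ n̂) = +0.009519-0.338377i

Re=0.0095 Im=-0.3384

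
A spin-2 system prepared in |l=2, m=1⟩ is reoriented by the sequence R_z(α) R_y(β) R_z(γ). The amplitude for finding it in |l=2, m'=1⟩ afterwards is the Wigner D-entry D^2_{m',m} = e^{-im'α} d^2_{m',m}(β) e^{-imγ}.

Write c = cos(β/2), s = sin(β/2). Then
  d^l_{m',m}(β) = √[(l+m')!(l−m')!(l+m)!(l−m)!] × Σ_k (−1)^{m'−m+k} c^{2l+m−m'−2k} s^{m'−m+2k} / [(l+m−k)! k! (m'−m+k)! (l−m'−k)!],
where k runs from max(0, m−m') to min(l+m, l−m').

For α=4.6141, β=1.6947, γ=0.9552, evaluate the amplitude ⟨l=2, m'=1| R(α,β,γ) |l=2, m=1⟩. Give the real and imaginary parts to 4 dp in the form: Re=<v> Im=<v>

Re=-0.4131 Im=-0.3578

D^2_{1,1}(4.6141,1.6947,0.9552) = e^{-i·1·4.6141}·d^2_{1,1}(1.6947)·e^{-i·1·0.9552}. Compute d first:
c=cos(1.6947/2)=0.661972, s=sin(1.6947/2)=0.749529; N=√[6·1·6·1]=6.000000
k∈{0,1} keeps every argument non-negative
  k=0: (−1)^0·6.0000/(6)·0.6620^4·0.7495^0 = +0.192025
  k=1: (−1)^1·6.0000/(2)·0.6620^2·0.7495^2 = -0.738545
d^2_{1,1}(1.6947) = +0.192025 -0.738545 = -0.546520
Phases: e^{-i·(1)·4.6141}=-0.098131+0.995174i, e^{-i·(1)·0.9552}=+0.577445-0.816429i ⇒ D=-0.413072-0.357848i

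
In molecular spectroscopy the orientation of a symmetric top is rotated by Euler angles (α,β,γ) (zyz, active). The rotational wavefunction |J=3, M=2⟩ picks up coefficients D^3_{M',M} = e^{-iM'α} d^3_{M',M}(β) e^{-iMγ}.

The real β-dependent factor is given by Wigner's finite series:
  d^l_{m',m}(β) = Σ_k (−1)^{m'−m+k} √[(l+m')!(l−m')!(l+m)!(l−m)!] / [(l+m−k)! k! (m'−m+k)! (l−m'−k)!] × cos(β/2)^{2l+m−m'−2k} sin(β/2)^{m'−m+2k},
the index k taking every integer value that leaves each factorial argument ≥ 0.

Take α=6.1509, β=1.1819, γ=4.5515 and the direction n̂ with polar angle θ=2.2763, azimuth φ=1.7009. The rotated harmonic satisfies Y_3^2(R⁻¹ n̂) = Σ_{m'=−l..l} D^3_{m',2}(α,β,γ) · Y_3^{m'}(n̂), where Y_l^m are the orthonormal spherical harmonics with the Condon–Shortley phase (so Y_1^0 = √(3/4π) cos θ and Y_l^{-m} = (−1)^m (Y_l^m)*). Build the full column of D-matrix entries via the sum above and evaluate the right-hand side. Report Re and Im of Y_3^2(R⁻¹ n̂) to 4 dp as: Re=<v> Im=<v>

Need the full column D^3_{m',2} for m'=−3..3 at α=6.1509, β=1.1819, γ=4.5515.
cos(β/2)=0.830412, sin(β/2)=0.557150
d^3_{-3,2}: single k=5 term ⇒ +0.109202;  D = -0.108894+0.008191i
d^3_{-2,2}: k∈[4..5] ⇒ +0.332236 -0.029911 = +0.302324;  D = -0.301830-0.017286i
d^3_{-1,2}: k∈[3..4] ⇒ +0.626365 -0.140979 = +0.485386;  D = -0.476697-0.091428i
d^3_{0,2}: k∈[2..3] ⇒ +0.808498 -0.363946 = +0.444553;  D = -0.421736-0.140591i
d^3_{1,2}: k∈[1..2] ⇒ +0.695728 -0.626365 = +0.069364;  D = -0.062335-0.030424i
d^3_{2,2}: k∈[0..1] ⇒ +0.327915 -0.738055 = -0.410140;  D = +0.341633+0.226940i
d^3_{3,2}: single k=0 term ⇒ -0.538909;  D = +0.405640+0.354794i
Y_3^{m'}(θ=2.2763,φ=1.7009) and Σ D·Y over m':
  (-0.1089+0.0082i)·(+0.0700+0.1702i)  (-0.3018-0.0173i)·(+0.3711-0.0988i)  (-0.4767-0.0914i)·(-0.0352-0.2689i)  (-0.4217-0.1406i)·(+0.2172+0.0000i)  (-0.0623-0.0304i)·(+0.0352-0.2689i)  (+0.3416+0.2269i)·(+0.3711+0.0988i)  (+0.4056+0.3548i)·(-0.0700+0.1702i)
Y_3^2(R⁻¹ n̂) = -0.216995+0.284176i

Re=-0.2170 Im=0.2842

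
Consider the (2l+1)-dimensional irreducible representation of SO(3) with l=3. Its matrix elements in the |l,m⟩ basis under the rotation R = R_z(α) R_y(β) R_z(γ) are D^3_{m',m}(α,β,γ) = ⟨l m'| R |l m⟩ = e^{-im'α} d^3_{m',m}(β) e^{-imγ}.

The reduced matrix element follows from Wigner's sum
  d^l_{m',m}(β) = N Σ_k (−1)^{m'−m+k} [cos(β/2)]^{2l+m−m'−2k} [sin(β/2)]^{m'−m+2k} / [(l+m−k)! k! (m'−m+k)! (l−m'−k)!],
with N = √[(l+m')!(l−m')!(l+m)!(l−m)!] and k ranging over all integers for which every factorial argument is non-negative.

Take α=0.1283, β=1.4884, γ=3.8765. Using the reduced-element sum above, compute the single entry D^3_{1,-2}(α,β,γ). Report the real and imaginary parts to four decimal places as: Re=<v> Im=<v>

Re=-0.1025 Im=-0.4390

First d^3_{1,-2}(β=1.4884), then the phase factors e^{-i(1)α} and e^{-i(-2)γ}:
c=cos(1.4884/2)=0.735630, s=sin(1.4884/2)=0.677384; N=√[24·2·1·120]=75.894664
Admissible k: 0..1 (factorial args all ≥0)
  k=0: (−1)^3·75.8947/(12)·0.7356^3·0.6774^3 = -0.782550
  k=1: (−1)^4·75.8947/(24)·0.7356^1·0.6774^5 = +0.331767
d^3_{1,-2}(1.4884) = -0.782550 +0.331767 = -0.450784
D = (+0.991781-0.127948i)·(-0.450784)·(+0.100810+0.994906i) = -0.102453-0.438987i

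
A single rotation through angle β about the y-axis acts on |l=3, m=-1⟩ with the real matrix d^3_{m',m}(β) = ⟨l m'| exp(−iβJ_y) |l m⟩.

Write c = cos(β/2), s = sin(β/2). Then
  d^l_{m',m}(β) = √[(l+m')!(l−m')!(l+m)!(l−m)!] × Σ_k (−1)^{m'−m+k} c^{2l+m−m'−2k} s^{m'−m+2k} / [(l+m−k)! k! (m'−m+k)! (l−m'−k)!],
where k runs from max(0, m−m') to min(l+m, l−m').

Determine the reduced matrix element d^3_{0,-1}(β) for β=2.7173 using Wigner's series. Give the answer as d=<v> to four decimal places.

d^3_{0,-1}(β=2.7173) via Wigner's sum:
c=cos(2.7173/2)=0.210559, s=sin(2.7173/2)=0.977581; N=√[6·6·2·24]=41.569219
k: max(0,(-1)−(0))=0 … min(3+(-1),3−(0))=2
  k=0: (−1)^1·41.5692/(12)·0.2106^5·0.9776^1 = -0.001402
  k=1: (−1)^2·41.5692/(4)·0.2106^3·0.9776^3 = +0.090634
  k=2: (−1)^3·41.5692/(12)·0.2106^1·0.9776^5 = -0.651220
d^3_{0,-1}(2.7173) = -0.001402 +0.090634 -0.651220 = -0.561988

d=-0.5620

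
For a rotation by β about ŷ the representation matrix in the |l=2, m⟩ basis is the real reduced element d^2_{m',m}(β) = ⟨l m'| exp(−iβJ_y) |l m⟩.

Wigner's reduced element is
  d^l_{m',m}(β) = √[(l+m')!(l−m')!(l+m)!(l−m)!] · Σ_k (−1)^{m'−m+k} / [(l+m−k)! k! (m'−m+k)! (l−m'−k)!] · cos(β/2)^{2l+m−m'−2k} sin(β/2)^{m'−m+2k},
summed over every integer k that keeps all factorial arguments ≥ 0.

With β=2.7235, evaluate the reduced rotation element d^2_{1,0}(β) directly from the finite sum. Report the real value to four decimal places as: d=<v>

d^2_{1,0}(β=2.7235) via Wigner's sum:
Half-angle: c=0.207527, s=0.978229. N=√(6·1·2·2)=4.898979
k: max(0,(0)−(1))=0 … min(2+(0),2−(1))=1
  k=0: (−1)^1·4.8990/(2)·0.2075^3·0.9782^1 = -0.021416
  k=1: (−1)^2·4.8990/(2)·0.2075^1·0.9782^3 = +0.475853
d^2_{1,0}(2.7235) = -0.021416 +0.475853 = +0.454436

d=0.4544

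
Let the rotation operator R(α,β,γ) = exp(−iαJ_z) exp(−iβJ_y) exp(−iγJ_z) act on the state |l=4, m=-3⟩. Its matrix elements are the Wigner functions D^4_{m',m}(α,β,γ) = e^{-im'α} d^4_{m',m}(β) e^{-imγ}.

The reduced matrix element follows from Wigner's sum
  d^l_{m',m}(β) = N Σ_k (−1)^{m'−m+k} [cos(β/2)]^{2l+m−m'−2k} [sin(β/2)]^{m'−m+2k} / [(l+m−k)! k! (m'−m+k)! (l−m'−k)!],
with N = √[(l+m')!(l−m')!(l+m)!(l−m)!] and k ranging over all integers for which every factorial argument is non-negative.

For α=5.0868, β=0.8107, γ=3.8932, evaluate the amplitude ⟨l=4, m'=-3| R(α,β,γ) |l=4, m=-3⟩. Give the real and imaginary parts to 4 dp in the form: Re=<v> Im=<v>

D^4_{-3,-3}(5.0868,0.8107,3.8932) = e^{-i·-3·5.0868}·d^4_{-3,-3}(0.8107)·e^{-i·-3·3.8932}. Compute d first:
Half-angle: c=0.918964, s=0.394340. N=√(1·5040·1·5040)=5040.000000
The bounds max(0,m−m')=0 and min(l+m,l−m')=1 give 2 terms
  k=0: (−1)^0·5040.0000/(5040)·0.9190^8·0.3943^0 = +0.508616
  k=1: (−1)^1·5040.0000/(720)·0.9190^6·0.3943^2 = -0.655591
d^4_{-3,-3}(0.8107) = +0.508616 -0.655591 = -0.146975
D = (-0.901504+0.432770i)·(-0.146975)·(+0.631918-0.775035i) = +0.034431-0.142885i

Re=0.0344 Im=-0.1429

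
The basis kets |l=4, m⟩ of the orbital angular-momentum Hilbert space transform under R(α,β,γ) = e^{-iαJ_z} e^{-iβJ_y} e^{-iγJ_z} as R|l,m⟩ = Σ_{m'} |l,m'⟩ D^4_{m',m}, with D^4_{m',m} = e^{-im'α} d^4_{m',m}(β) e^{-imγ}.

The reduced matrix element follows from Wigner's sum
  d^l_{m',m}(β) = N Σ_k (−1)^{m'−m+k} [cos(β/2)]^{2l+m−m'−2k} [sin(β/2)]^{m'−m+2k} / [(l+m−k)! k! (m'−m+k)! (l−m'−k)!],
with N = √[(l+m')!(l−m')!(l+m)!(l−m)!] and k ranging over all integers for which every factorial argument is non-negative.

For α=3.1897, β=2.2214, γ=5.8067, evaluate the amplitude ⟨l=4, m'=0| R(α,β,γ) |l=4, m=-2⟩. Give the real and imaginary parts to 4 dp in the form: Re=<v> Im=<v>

Re=0.2273 Im=-0.3199

D^4_{0,-2}(3.1897,2.2214,5.8067) = e^{-i·0·3.1897}·d^4_{0,-2}(2.2214)·e^{-i·-2·5.8067}. Compute d first:
Half-angle: c=0.444034, s=0.896010. N=√(24·24·2·720)=910.735966
Admissible k: 0..2 (factorial args all ≥0)
  k=0: (−1)^2·910.7360/(96)·0.4440^6·0.8960^2 = +0.058378
  k=1: (−1)^3·910.7360/(36)·0.4440^4·0.8960^4 = -0.633881
  k=2: (−1)^4·910.7360/(96)·0.4440^2·0.8960^6 = +0.967901
d^4_{0,-2}(2.2214) = +0.058378 -0.633881 +0.967901 = +0.392398
D = (+1.000000+0.000000i)·(+0.392398)·(+0.579264-0.815140i) = +0.227302-0.319859i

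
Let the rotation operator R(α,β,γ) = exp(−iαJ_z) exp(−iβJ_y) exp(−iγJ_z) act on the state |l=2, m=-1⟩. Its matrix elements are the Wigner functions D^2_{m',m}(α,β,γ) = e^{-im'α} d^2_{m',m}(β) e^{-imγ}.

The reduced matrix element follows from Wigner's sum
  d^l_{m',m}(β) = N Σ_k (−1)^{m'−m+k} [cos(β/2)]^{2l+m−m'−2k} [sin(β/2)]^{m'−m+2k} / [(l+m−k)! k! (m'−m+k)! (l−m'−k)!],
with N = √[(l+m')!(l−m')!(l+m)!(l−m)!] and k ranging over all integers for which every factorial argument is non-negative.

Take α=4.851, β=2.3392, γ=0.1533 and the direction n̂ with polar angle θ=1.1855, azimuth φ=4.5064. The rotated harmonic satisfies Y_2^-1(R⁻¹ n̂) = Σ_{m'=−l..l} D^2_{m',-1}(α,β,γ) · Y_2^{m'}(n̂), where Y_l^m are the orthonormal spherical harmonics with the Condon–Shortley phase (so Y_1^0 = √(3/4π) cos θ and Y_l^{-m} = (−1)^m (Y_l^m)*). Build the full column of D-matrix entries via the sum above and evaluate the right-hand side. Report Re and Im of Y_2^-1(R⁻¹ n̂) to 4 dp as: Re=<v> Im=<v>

Need the full column D^2_{m',-1} for m'=−2..2 at α=4.851, β=2.3392, γ=0.1533.
cos(β/2)=0.390520, sin(β/2)=0.920594
d^2_{-2,-1}: single k=1 term ⇒ +0.109655;  D = -0.099649-0.045764i
d^2_{-1,-1}: k∈[0..1] ⇒ +0.023258 -0.387743 = -0.364485;  D = -0.104893+0.349066i
d^2_{0,-1}: k∈[0..1] ⇒ -0.134299 +0.746318 = +0.612019;  D = +0.604841+0.093455i
d^2_{1,-1}: k∈[0..1] ⇒ +0.387743 -0.718246 = -0.330503;  D = +0.004855-0.330467i
d^2_{2,-1}: single k=0 term ⇒ -0.609366;  D = +0.604693-0.075321i
Y_2^{m'}(θ=1.1855,φ=4.5064) and Σ D·Y over m':
  (-0.0996-0.0458i)·(-0.3040-0.1328i)  (-0.1049+0.3491i)·(-0.0550+0.2634i)  (+0.6048+0.0935i)·(-0.1817+0.0000i)  (+0.0049-0.3305i)·(+0.0550+0.2634i)  (+0.6047-0.0753i)·(-0.3040+0.1328i)
Y_2^-1(R⁻¹ n̂) = -0.258371+0.049630i

Re=-0.2584 Im=0.0496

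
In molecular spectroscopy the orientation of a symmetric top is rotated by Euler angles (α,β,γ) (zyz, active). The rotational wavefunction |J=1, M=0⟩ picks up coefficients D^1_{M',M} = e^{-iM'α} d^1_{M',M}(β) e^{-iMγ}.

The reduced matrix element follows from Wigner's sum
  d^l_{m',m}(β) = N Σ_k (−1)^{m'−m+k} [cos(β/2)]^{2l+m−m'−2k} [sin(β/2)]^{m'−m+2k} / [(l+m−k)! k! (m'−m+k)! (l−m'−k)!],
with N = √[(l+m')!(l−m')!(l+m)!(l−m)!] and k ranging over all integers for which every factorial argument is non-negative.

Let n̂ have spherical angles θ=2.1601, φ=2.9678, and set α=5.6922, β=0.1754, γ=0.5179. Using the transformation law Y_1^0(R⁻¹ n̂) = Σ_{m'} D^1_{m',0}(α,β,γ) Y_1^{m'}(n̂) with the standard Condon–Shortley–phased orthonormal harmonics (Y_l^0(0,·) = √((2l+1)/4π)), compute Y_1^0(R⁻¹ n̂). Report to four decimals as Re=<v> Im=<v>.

Re=-0.3322 Im=0.0000

Need the full column D^1_{m',0} for m'=−1..1 at α=5.6922, β=0.1754, γ=0.5179.
cos(β/2)=0.996157, sin(β/2)=0.087588
d^1_{-1,0}: single k=1 term ⇒ +0.123392;  D = +0.102463-0.068751i
d^1_{0,0}: k∈[0..1] ⇒ +0.992328 -0.007672 = +0.984657;  D = +0.984657+0.000000i
d^1_{1,0}: single k=0 term ⇒ -0.123392;  D = -0.102463-0.068751i
Y_1^{m'}(θ=2.1601,φ=2.9678) and Σ D·Y over m':
  (+0.1025-0.0688i)·(-0.2829-0.0497i)  (+0.9847+0.0000i)·(-0.2716+0.0000i)  (-0.1025-0.0688i)·(+0.2829-0.0497i)
Y_1^0(R⁻¹ n̂) = -0.332191+0.000000i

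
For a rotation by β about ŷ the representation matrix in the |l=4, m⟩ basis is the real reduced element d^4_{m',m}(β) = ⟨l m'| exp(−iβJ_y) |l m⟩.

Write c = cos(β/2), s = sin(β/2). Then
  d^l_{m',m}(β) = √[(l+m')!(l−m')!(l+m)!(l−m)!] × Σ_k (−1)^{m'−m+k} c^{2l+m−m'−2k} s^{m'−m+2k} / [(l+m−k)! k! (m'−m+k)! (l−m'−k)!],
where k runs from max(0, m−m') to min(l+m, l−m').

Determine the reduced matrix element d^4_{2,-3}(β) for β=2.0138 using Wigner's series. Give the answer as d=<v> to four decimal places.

d^4_{2,-3}(β=2.0138) via Wigner's sum:
Half-angle: c=0.534483, s=0.845179. N=√(720·2·1·5040)=2693.993318
The bounds max(0,m−m')=0 and min(l+m,l−m')=1 give 2 terms
  k=0: (−1)^5·2693.9933/(240)·0.5345^3·0.8452^5 = -0.739148
  k=1: (−1)^6·2693.9933/(720)·0.5345^1·0.8452^7 = +0.616083
d^4_{2,-3}(2.0138) = -0.739148 +0.616083 = -0.123065

d=-0.1231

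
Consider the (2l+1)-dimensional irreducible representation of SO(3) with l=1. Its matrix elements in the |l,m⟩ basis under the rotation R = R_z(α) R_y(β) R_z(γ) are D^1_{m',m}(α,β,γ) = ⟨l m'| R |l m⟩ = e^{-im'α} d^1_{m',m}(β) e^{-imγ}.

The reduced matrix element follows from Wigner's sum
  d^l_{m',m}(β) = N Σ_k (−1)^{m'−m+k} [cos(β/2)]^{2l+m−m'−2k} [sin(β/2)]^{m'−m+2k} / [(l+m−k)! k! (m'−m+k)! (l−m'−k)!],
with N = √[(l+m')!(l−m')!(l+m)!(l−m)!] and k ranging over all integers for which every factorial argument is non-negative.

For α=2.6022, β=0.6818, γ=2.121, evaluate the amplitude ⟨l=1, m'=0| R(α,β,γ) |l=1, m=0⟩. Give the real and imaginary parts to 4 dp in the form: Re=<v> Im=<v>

First d^1_{0,0}(β=0.6818), then the phase factors e^{-i(0)α} and e^{-i(0)γ}:
c=cos(0.6818/2)=0.942454, s=sin(0.6818/2)=0.334335; N=√[1·1·1·1]=1.000000
k: max(0,(0)−(0))=0 … min(1+(0),1−(0))=1
  k=0: (−1)^0·1.0000/(1)·0.9425^2·0.3343^0 = +0.888220
  k=1: (−1)^1·1.0000/(1)·0.9425^0·0.3343^2 = -0.111780
d^1_{0,0}(0.6818) = +0.888220 -0.111780 = +0.776440
Phases: e^{-i·(0)·2.6022}=+1.000000+0.000000i, e^{-i·(0)·2.121}=+1.000000+0.000000i ⇒ D=+0.776440+0.000000i

Re=0.7764 Im=0.0000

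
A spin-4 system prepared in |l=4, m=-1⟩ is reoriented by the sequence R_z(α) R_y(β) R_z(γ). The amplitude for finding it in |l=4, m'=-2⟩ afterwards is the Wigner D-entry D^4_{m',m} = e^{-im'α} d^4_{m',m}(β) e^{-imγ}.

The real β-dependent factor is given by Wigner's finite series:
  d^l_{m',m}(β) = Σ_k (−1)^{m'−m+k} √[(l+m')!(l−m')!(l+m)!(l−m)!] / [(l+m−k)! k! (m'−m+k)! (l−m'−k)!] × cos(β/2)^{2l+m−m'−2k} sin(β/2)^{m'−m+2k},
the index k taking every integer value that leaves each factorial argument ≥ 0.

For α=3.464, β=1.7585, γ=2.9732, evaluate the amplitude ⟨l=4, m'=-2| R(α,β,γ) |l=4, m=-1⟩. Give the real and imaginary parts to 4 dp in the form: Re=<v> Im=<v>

Split into d^4_{-2,-1}(β=1.7585) × two z-phases.
With c≡cos(β/2)=0.637729 and s≡sin(β/2)=0.770261, N=[2·720·6·120]^{1/2}=1018.233765
The bounds max(0,m−m')=1 and min(l+m,l−m')=3 give 3 terms
  k=1: (−1)^0·1018.2338/(240)·0.6377^7·0.7703^1 = +0.140193
  k=2: (−1)^1·1018.2338/(48)·0.6377^5·0.7703^3 = -1.022588
  k=3: (−1)^2·1018.2338/(72)·0.6377^3·0.7703^5 = +0.994518
d^4_{-2,-1}(1.7585) = +0.140193 -1.022588 +0.994518 = +0.112123
D = (+0.799211+0.601050i)·(+0.112123)·(-0.985855+0.167598i) = -0.099637-0.051420i

Re=-0.0996 Im=-0.0514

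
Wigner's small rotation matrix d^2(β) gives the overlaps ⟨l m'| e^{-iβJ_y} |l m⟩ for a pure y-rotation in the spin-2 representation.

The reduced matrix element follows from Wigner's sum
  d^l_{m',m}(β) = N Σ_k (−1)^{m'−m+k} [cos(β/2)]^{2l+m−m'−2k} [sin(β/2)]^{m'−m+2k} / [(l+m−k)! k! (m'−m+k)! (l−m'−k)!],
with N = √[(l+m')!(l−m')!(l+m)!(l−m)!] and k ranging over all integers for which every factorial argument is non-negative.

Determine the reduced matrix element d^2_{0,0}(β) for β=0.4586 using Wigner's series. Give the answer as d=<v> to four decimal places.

d=0.7060

d^2_{0,0}(β=0.4586) via Wigner's sum:
c=cos(0.4586/2)=0.973826, s=sin(0.4586/2)=0.227296; N=√[2·2·2·2]=4.000000
The bounds max(0,m−m')=0 and min(l+m,l−m')=2 give 3 terms
  k=0: (−1)^0·4.0000/(4)·0.9738^4·0.2273^0 = +0.899342
  k=1: (−1)^1·4.0000/(1)·0.9738^2·0.2273^2 = -0.195977
  k=2: (−1)^2·4.0000/(4)·0.9738^0·0.2273^4 = +0.002669
d^2_{0,0}(0.4586) = +0.899342 -0.195977 +0.002669 = +0.706034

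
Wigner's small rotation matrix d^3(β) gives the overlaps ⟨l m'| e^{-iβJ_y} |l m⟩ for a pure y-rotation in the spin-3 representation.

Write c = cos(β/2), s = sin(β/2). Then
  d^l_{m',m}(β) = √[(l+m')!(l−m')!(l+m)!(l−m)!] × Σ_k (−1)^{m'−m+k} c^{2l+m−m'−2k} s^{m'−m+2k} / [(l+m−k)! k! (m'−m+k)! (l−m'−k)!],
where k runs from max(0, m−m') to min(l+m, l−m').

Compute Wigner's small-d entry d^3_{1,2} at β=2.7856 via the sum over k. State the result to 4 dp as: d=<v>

d=-0.0329

d^3_{1,2}(β=2.7856) via Wigner's sum:
Half-angle: c=0.177058, s=0.984200. N=√(24·2·120·1)=75.894664
The bounds max(0,m−m')=1 and min(l+m,l−m')=2 give 2 terms
  k=1: (−1)^0·75.8947/(24)·0.1771^5·0.9842^1 = +0.000542
  k=2: (−1)^1·75.8947/(12)·0.1771^3·0.9842^3 = -0.033468
d^3_{1,2}(2.7856) = +0.000542 -0.033468 = -0.032926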